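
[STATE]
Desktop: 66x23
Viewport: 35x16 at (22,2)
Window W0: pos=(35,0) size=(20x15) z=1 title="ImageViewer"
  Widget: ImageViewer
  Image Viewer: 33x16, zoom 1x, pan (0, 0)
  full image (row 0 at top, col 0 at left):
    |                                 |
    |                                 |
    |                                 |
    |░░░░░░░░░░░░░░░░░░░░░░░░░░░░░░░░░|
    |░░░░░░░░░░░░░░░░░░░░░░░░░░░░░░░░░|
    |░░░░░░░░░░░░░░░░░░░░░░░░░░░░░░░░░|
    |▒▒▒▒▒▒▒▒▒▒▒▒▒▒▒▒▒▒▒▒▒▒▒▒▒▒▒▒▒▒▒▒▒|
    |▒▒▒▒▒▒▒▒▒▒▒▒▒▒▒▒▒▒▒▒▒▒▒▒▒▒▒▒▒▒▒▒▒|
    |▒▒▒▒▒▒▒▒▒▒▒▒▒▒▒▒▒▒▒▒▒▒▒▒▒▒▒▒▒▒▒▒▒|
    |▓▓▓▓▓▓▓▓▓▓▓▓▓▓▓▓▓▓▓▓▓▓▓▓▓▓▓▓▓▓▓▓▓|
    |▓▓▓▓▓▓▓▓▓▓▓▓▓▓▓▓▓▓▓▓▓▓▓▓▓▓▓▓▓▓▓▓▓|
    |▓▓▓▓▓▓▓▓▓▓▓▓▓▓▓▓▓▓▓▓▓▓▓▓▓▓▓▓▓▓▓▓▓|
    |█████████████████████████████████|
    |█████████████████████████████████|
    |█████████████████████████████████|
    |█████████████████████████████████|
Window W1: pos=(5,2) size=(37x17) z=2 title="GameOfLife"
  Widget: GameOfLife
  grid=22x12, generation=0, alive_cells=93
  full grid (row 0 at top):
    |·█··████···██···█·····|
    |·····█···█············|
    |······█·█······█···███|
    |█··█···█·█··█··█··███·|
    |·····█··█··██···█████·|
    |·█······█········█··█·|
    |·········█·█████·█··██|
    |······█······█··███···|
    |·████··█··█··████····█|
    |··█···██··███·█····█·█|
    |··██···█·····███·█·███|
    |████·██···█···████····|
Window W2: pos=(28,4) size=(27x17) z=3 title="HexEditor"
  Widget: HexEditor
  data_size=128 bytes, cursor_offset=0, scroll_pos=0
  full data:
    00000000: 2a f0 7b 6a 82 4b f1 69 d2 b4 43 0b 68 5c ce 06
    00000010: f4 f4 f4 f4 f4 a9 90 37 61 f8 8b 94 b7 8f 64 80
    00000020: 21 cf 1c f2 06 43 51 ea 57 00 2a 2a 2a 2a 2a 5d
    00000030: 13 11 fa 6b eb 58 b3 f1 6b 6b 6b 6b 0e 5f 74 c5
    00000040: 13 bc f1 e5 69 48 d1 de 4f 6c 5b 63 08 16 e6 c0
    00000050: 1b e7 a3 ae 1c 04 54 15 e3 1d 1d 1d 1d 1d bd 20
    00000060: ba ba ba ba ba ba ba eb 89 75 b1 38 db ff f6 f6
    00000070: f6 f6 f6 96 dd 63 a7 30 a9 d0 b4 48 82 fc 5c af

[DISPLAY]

━━━━━━━━━━━━━━━━━━━┓────────────┨  
                   ┃            ┃  
──────┏━━━━━━━━━━━━━━━━━━━━━━━━━┓  
      ┃ HexEditor               ┃  
█·····┠─────────────────────────┨  
······┃00000000  2A f0 7b 6a 82 ┃  
···███┃00000010  f4 f4 f4 f4 f4 ┃  
··███·┃00000020  21 cf 1c f2 06 ┃  
█████·┃00000030  13 11 fa 6b eb ┃  
·█··█·┃00000040  13 bc f1 e5 69 ┃  
·█··██┃00000050  1b e7 a3 ae 1c ┃  
███···┃00000060  ba ba ba ba ba ┃  
█····█┃00000070  f6 f6 f6 96 dd ┃  
···█·█┃                         ┃  
·█·███┃                         ┃  
██····┃                         ┃  


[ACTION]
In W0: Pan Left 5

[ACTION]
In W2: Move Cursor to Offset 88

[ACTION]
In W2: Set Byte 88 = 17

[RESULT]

━━━━━━━━━━━━━━━━━━━┓────────────┨  
                   ┃            ┃  
──────┏━━━━━━━━━━━━━━━━━━━━━━━━━┓  
      ┃ HexEditor               ┃  
█·····┠─────────────────────────┨  
······┃00000000  2a f0 7b 6a 82 ┃  
···███┃00000010  f4 f4 f4 f4 f4 ┃  
··███·┃00000020  21 cf 1c f2 06 ┃  
█████·┃00000030  13 11 fa 6b eb ┃  
·█··█·┃00000040  13 bc f1 e5 69 ┃  
·█··██┃00000050  1b e7 a3 ae 1c ┃  
███···┃00000060  ba ba ba ba ba ┃  
█····█┃00000070  f6 f6 f6 96 dd ┃  
···█·█┃                         ┃  
·█·███┃                         ┃  
██····┃                         ┃  


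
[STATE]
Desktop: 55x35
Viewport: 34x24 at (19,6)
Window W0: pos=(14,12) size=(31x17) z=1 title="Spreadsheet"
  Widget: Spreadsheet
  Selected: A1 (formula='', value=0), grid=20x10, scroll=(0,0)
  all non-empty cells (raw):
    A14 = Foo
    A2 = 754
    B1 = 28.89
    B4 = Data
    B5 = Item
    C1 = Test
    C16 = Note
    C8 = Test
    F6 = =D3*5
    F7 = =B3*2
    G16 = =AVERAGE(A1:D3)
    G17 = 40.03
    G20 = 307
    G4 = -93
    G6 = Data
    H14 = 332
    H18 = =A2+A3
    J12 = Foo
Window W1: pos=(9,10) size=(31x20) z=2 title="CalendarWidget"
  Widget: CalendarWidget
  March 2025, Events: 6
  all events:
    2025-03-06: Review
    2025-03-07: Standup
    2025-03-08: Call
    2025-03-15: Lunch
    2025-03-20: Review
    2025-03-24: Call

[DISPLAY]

                                  
                                  
                                  
                                  
━━━━━━━━━━━━━━━━━━━━┓             
Widget              ┃             
────────────────────┨━━━━┓        
 March 2025         ┃    ┃        
Th Fr Sa Su         ┃────┨        
       1  2         ┃    ┃        
 6*  7*  8*  9      ┃    ┃        
13 14 15* 16        ┃----┃        
20* 21 22 23        ┃    ┃        
 27 28 29 30        ┃  0 ┃        
                    ┃  0 ┃        
                    ┃  0 ┃        
                    ┃  0 ┃        
                    ┃  0 ┃        
                    ┃  0 ┃        
                    ┃    ┃        
                    ┃  0 ┃        
                    ┃  0 ┃        
                    ┃━━━━┛        
━━━━━━━━━━━━━━━━━━━━┛             


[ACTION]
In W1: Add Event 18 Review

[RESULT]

                                  
                                  
                                  
                                  
━━━━━━━━━━━━━━━━━━━━┓             
Widget              ┃             
────────────────────┨━━━━┓        
 March 2025         ┃    ┃        
Th Fr Sa Su         ┃────┨        
       1  2         ┃    ┃        
 6*  7*  8*  9      ┃    ┃        
13 14 15* 16        ┃----┃        
 20* 21 22 23       ┃    ┃        
 27 28 29 30        ┃  0 ┃        
                    ┃  0 ┃        
                    ┃  0 ┃        
                    ┃  0 ┃        
                    ┃  0 ┃        
                    ┃  0 ┃        
                    ┃    ┃        
                    ┃  0 ┃        
                    ┃  0 ┃        
                    ┃━━━━┛        
━━━━━━━━━━━━━━━━━━━━┛             


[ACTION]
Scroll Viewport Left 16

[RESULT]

                                  
                                  
                                  
                                  
      ┏━━━━━━━━━━━━━━━━━━━━━━━━━━━
      ┃ CalendarWidget            
      ┠───────────────────────────
      ┃          March 2025       
      ┃Mo Tu We Th Fr Sa Su       
      ┃                1  2       
      ┃ 3  4  5  6*  7*  8*  9    
      ┃10 11 12 13 14 15* 16      
      ┃17 18* 19 20* 21 22 23     
      ┃24* 25 26 27 28 29 30      
      ┃31                         
      ┃                           
      ┃                           
      ┃                           
      ┃                           
      ┃                           
      ┃                           
      ┃                           
      ┃                           
      ┗━━━━━━━━━━━━━━━━━━━━━━━━━━━


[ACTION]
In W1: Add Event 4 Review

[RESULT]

                                  
                                  
                                  
                                  
      ┏━━━━━━━━━━━━━━━━━━━━━━━━━━━
      ┃ CalendarWidget            
      ┠───────────────────────────
      ┃          March 2025       
      ┃Mo Tu We Th Fr Sa Su       
      ┃                1  2       
      ┃ 3  4*  5  6*  7*  8*  9   
      ┃10 11 12 13 14 15* 16      
      ┃17 18* 19 20* 21 22 23     
      ┃24* 25 26 27 28 29 30      
      ┃31                         
      ┃                           
      ┃                           
      ┃                           
      ┃                           
      ┃                           
      ┃                           
      ┃                           
      ┃                           
      ┗━━━━━━━━━━━━━━━━━━━━━━━━━━━


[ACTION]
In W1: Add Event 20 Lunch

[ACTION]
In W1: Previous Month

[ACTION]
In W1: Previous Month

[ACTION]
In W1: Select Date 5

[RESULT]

                                  
                                  
                                  
                                  
      ┏━━━━━━━━━━━━━━━━━━━━━━━━━━━
      ┃ CalendarWidget            
      ┠───────────────────────────
      ┃         January 2025      
      ┃Mo Tu We Th Fr Sa Su       
      ┃       1  2  3  4 [ 5]     
      ┃ 6  7  8  9 10 11 12       
      ┃13 14 15 16 17 18 19       
      ┃20 21 22 23 24 25 26       
      ┃27 28 29 30 31             
      ┃                           
      ┃                           
      ┃                           
      ┃                           
      ┃                           
      ┃                           
      ┃                           
      ┃                           
      ┃                           
      ┗━━━━━━━━━━━━━━━━━━━━━━━━━━━


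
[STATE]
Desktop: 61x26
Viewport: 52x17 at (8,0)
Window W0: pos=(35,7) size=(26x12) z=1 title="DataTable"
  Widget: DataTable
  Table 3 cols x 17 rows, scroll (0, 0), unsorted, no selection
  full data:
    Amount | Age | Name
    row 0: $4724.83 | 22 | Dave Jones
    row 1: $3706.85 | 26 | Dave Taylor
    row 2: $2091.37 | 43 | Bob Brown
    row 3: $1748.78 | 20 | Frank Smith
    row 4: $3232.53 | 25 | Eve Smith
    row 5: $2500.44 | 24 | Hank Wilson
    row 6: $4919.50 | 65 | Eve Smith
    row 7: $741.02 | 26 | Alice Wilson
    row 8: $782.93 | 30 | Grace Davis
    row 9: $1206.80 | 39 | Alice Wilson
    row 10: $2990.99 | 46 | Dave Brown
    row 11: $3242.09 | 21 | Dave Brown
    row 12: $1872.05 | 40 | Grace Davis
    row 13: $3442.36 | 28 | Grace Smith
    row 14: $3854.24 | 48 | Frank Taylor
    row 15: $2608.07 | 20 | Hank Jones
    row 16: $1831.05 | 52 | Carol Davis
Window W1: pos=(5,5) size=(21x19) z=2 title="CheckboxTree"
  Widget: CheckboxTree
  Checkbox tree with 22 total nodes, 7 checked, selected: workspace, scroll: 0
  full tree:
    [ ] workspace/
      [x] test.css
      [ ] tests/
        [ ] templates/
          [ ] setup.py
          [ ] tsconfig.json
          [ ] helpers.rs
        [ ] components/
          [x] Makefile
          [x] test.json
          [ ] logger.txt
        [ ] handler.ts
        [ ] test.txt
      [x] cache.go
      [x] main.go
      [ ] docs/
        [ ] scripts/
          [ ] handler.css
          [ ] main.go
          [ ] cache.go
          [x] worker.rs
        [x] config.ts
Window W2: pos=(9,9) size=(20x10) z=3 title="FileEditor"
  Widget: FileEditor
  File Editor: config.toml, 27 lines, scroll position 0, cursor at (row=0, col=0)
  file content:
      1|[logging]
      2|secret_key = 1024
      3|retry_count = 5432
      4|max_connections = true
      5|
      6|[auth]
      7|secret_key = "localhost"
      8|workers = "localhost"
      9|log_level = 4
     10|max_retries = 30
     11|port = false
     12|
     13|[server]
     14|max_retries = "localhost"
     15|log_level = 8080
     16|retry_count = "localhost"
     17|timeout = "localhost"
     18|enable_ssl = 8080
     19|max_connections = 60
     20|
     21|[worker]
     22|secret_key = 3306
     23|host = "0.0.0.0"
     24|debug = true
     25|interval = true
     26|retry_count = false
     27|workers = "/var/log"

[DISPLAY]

                                                    
                                                    
                                                    
                                                    
                                                    
━━━━━━━━━━━━━━━━━┓                                  
heckboxTree      ┃                                  
─────────────────┨         ┏━━━━━━━━━━━━━━━━━━━━━━━━
-] workspace/    ┃         ┃ DataTable              
 ┏━━━━━━━━━━━━━━━━━━┓      ┠────────────────────────
 ┃ FileEditor       ┃      ┃Amount  │Age│Name       
 ┠──────────────────┨      ┃────────┼───┼───────────
 ┃█logging]        ▲┃      ┃$4724.83│22 │Dave Jones 
 ┃secret_key = 1024█┃      ┃$3706.85│26 │Dave Taylor
 ┃retry_count = 543░┃      ┃$2091.37│43 │Bob Brown  
 ┃max_connections =░┃      ┃$1748.78│20 │Frank Smith
 ┃                 ░┃      ┃$3232.53│25 │Eve Smith  


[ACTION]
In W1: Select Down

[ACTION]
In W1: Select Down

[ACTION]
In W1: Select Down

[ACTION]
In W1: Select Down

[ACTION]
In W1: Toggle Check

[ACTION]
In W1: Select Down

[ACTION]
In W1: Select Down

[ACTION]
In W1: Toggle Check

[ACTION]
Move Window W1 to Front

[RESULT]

                                                    
                                                    
                                                    
                                                    
                                                    
━━━━━━━━━━━━━━━━━┓                                  
heckboxTree      ┃                                  
─────────────────┨         ┏━━━━━━━━━━━━━━━━━━━━━━━━
-] workspace/    ┃         ┃ DataTable              
 [x] test.css    ┃━━┓      ┠────────────────────────
 [-] tests/      ┃  ┃      ┃Amount  │Age│Name       
   [-] templates/┃──┨      ┃────────┼───┼───────────
     [x] setup.py┃ ▲┃      ┃$4724.83│22 │Dave Jones 
     [ ] tsconfig┃4█┃      ┃$3706.85│26 │Dave Taylor
     [x] helpers.┃3░┃      ┃$2091.37│43 │Bob Brown  
   [-] components┃=░┃      ┃$1748.78│20 │Frank Smith
     [x] Makefile┃ ░┃      ┃$3232.53│25 │Eve Smith  


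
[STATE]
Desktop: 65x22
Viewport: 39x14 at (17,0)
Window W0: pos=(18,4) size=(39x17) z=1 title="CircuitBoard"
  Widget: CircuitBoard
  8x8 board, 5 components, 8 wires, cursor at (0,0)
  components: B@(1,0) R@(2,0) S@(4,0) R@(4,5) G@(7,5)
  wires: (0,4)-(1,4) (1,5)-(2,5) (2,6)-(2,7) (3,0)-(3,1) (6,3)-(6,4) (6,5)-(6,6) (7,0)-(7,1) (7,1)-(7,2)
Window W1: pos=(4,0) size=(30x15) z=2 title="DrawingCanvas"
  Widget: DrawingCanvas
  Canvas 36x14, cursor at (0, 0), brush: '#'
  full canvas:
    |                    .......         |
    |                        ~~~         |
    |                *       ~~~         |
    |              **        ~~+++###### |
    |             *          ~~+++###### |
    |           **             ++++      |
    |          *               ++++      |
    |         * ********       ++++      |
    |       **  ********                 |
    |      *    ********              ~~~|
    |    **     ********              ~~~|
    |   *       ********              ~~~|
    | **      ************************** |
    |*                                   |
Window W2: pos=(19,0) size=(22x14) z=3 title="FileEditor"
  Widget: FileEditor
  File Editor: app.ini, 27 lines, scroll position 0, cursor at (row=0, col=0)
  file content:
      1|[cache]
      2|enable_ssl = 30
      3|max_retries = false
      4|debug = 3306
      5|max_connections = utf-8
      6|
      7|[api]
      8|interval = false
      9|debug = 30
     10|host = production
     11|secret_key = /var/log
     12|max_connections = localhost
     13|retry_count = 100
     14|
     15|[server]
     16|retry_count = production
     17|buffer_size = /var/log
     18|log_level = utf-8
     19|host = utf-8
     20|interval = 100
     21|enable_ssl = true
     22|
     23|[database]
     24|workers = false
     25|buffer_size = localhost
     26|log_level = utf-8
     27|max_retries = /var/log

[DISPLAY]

━━┏━━━━━━━━━━━━━━━━━━━━┓               
as┃ FileEditor         ┃               
──┠────────────────────┨               
  ┃█cache]            ▲┃               
  ┃enable_ssl = 30    █┃━━━━━━━━━━━━━━━
  ┃max_retries = false░┃               
  ┃debug = 3306       ░┃───────────────
 *┃max_connections = u░┃               
* ┃                   ░┃               
  ┃[api]              ░┃               
**┃interval = false   ░┃  ·            
**┃debug = 30         ░┃  │            
**┃host = production  ▼┃  ·   · ─ ·    
**┗━━━━━━━━━━━━━━━━━━━━┛               


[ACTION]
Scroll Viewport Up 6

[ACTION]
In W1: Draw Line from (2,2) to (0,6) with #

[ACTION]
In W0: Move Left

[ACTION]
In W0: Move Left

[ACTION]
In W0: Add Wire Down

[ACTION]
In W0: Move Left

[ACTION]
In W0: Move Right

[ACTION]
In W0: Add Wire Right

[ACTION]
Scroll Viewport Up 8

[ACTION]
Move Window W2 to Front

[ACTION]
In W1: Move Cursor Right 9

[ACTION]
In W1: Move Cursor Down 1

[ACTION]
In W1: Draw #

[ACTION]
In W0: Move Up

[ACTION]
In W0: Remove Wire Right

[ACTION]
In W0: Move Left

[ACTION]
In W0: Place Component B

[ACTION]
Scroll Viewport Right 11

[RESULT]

━━━━━━━━━━━━━━┓                        
ditor         ┃                        
──────────────┨                        
]            ▲┃                        
_ssl = 30    █┃━━━━━━━━━━━━━━━┓        
tries = false░┃               ┃        
= 3306       ░┃───────────────┨        
nnections = u░┃               ┃        
             ░┃               ┃        
             ░┃               ┃        
al = false   ░┃  ·            ┃        
= 30         ░┃  │            ┃        
 production  ▼┃  ·   · ─ ·    ┃        
━━━━━━━━━━━━━━┛               ┃        


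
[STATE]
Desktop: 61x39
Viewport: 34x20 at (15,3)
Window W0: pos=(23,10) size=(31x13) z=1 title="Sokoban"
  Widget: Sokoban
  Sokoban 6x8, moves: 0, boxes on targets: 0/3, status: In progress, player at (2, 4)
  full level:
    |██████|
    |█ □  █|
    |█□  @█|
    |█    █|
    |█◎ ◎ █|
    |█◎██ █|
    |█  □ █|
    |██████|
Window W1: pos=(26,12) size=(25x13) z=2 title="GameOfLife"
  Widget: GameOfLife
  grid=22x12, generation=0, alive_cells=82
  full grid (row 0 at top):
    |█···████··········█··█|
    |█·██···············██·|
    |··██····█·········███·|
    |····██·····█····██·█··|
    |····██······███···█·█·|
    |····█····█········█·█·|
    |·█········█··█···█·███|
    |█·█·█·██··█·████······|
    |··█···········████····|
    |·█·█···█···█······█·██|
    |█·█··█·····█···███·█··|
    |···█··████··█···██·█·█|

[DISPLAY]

                                  
                                  
                                  
                                  
                                  
                                  
                                  
        ┏━━━━━━━━━━━━━━━━━━━━━━━━━
        ┃ Sokoban                 
        ┠──┏━━━━━━━━━━━━━━━━━━━━━━
        ┃██┃ GameOfLife           
        ┃█ ┠──────────────────────
        ┃█□┃Gen: 0                
        ┃█ ┃··██····█·········███·
        ┃█◎┃····██·····█····██·█··
        ┃█◎┃····██······███···█·█·
        ┃█ ┃····█····█········█·█·
        ┃██┃·█········█··█···█·███
        ┃Mo┃█·█·█·██··█·████······
        ┗━━┃··█···········████····


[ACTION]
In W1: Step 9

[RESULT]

                                  
                                  
                                  
                                  
                                  
                                  
                                  
        ┏━━━━━━━━━━━━━━━━━━━━━━━━━
        ┃ Sokoban                 
        ┠──┏━━━━━━━━━━━━━━━━━━━━━━
        ┃██┃ GameOfLife           
        ┃█ ┠──────────────────────
        ┃█□┃Gen: 9                
        ┃█ ┃············█····█··█·
        ┃█◎┃············█·█··█··█·
        ┃█◎┃···███···█····█······█
        ┃█ ┃···███··█·····█··██·██
        ┃██┃··█··█···██···█·······
        ┃Mo┃·██·······█···█··█···█
        ┗━━┃··█···········█··█████


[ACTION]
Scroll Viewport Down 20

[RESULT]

        ┃█ ┃···███··█·····█··██·██
        ┃██┃··█··█···██···█·······
        ┃Mo┃·██·······█···█··█···█
        ┗━━┃··█···········█··█████
           ┃··············█··█···█
           ┗━━━━━━━━━━━━━━━━━━━━━━
                                  
                                  
                                  
                                  
                                  
                                  
                                  
                                  
                                  
                                  
                                  
                                  
                                  
                                  


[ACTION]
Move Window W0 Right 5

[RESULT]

           ┃···███··█·····█··██·██
           ┃··█··█···██···█·······
           ┃·██·······█···█··█···█
           ┃··█···········█··█████
           ┃··············█··█···█
           ┗━━━━━━━━━━━━━━━━━━━━━━
                                  
                                  
                                  
                                  
                                  
                                  
                                  
                                  
                                  
                                  
                                  
                                  
                                  
                                  


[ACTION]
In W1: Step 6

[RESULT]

           ┃·█··███····███████····
           ┃····██···██···██······
           ┃·██······██·███···█···
           ┃·········██···█···█···
           ┃·············█········
           ┗━━━━━━━━━━━━━━━━━━━━━━
                                  
                                  
                                  
                                  
                                  
                                  
                                  
                                  
                                  
                                  
                                  
                                  
                                  
                                  


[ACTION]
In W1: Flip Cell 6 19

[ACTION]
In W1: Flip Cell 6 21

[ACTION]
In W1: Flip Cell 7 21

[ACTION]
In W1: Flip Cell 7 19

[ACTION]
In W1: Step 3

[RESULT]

           ┃·█··█··███·····██·····
           ┃·█···█·█·█···█··██····
           ┃·█·██···█·······██·█··
           ┃········██·██·····██··
           ┃·········█··█·········
           ┗━━━━━━━━━━━━━━━━━━━━━━
                                  
                                  
                                  
                                  
                                  
                                  
                                  
                                  
                                  
                                  
                                  
                                  
                                  
                                  


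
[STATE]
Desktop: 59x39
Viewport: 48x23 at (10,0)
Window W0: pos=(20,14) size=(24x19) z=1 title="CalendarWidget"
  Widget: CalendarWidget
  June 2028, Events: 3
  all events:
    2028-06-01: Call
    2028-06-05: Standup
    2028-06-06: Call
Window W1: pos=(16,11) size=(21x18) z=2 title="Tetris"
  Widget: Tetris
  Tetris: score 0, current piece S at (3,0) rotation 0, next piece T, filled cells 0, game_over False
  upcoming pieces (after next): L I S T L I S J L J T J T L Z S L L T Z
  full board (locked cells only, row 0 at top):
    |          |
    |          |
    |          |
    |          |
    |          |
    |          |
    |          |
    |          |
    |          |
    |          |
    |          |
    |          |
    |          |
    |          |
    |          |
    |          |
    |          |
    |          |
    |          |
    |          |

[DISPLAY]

                                                
                                                
                                                
                                                
                                                
                                                
                                                
                                                
                                                
                                                
                                                
      ┏━━━━━━━━━━━━━━━━━━━┓                     
      ┃ Tetris            ┃                     
      ┠───────────────────┨                     
      ┃          │Next:   ┃━━━━━━┓              
      ┃          │ ▒      ┃      ┃              
      ┃          │▒▒▒     ┃──────┨              
      ┃          │        ┃      ┃              
      ┃          │        ┃a Su  ┃              
      ┃          │        ┃ 3  4 ┃              
      ┃          │Score:  ┃ 10 11┃              
      ┃          │0       ┃7 18  ┃              
      ┃          │        ┃4 25  ┃              


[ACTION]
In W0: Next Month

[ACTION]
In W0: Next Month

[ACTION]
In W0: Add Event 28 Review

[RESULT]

                                                
                                                
                                                
                                                
                                                
                                                
                                                
                                                
                                                
                                                
                                                
      ┏━━━━━━━━━━━━━━━━━━━┓                     
      ┃ Tetris            ┃                     
      ┠───────────────────┨                     
      ┃          │Next:   ┃━━━━━━┓              
      ┃          │ ▒      ┃      ┃              
      ┃          │▒▒▒     ┃──────┨              
      ┃          │        ┃      ┃              
      ┃          │        ┃a Su  ┃              
      ┃          │        ┃5  6  ┃              
      ┃          │Score:  ┃2 13  ┃              
      ┃          │0       ┃9 20  ┃              
      ┃          │        ┃6 27  ┃              


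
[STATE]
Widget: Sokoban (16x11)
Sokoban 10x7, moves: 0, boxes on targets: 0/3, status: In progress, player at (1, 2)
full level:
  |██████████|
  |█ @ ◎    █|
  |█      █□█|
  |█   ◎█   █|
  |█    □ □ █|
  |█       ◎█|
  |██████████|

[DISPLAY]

██████████      
█ @ ◎    █      
█      █□█      
█   ◎█   █      
█    □ □ █      
█       ◎█      
██████████      
Moves: 0  0/3   
                
                
                


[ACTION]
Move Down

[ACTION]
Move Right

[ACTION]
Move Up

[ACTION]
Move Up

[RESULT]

██████████      
█  @◎    █      
█      █□█      
█   ◎█   █      
█    □ □ █      
█       ◎█      
██████████      
Moves: 3  0/3   
                
                
                


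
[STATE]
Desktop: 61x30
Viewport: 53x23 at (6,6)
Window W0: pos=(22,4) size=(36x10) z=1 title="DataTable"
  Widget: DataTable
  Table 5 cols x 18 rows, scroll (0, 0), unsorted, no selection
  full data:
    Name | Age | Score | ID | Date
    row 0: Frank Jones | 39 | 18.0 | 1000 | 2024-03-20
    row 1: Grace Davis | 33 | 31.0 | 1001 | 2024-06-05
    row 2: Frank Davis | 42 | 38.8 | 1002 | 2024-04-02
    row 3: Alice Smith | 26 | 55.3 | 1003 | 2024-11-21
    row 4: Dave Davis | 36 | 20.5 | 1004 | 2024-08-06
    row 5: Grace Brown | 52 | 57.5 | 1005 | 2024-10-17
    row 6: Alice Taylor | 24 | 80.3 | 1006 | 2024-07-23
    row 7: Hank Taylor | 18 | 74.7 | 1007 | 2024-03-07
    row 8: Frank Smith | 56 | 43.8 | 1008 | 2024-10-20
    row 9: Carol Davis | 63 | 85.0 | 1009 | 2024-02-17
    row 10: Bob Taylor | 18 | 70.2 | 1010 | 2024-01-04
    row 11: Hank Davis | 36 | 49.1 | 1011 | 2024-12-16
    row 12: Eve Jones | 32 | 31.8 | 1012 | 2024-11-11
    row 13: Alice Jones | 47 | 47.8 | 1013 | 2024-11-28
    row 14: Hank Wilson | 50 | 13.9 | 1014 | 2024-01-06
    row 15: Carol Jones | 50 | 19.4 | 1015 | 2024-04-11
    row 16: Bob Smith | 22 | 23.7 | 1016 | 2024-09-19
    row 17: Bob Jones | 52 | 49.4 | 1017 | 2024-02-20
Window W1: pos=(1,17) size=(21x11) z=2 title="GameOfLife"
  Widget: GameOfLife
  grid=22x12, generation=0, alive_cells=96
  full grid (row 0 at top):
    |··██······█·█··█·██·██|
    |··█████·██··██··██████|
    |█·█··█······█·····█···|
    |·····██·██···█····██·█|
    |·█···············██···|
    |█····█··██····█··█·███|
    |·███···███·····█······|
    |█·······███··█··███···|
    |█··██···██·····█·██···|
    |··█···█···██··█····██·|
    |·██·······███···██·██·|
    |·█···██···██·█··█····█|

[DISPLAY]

                ┠──────────────────────────────────┨ 
                ┃Name        │Age│Score│ID  │Date  ┃ 
                ┃────────────┼───┼─────┼────┼──────┃ 
                ┃Frank Jones │39 │18.0 │1000│2024-0┃ 
                ┃Grace Davis │33 │31.0 │1001│2024-0┃ 
                ┃Frank Davis │42 │38.8 │1002│2024-0┃ 
                ┃Alice Smith │26 │55.3 │1003│2024-1┃ 
                ┗━━━━━━━━━━━━━━━━━━━━━━━━━━━━━━━━━━┛ 
                                                     
                                                     
                                                     
━━━━━━━━━━━━━━━┓                                     
eOfLife        ┃                                     
───────────────┨                                     
 0             ┃                                     
██·██···█····██┃                                     
············██·┃                                     
█··██····█··█·█┃                                     
··███·····█····┃                                     
···███··█··███·┃                                     
···██·····█·██·┃                                     
━━━━━━━━━━━━━━━┛                                     
                                                     


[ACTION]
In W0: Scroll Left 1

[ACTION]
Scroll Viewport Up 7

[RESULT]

                                                     
                                                     
                                                     
                                                     
                ┏━━━━━━━━━━━━━━━━━━━━━━━━━━━━━━━━━━┓ 
                ┃ DataTable                        ┃ 
                ┠──────────────────────────────────┨ 
                ┃Name        │Age│Score│ID  │Date  ┃ 
                ┃────────────┼───┼─────┼────┼──────┃ 
                ┃Frank Jones │39 │18.0 │1000│2024-0┃ 
                ┃Grace Davis │33 │31.0 │1001│2024-0┃ 
                ┃Frank Davis │42 │38.8 │1002│2024-0┃ 
                ┃Alice Smith │26 │55.3 │1003│2024-1┃ 
                ┗━━━━━━━━━━━━━━━━━━━━━━━━━━━━━━━━━━┛ 
                                                     
                                                     
                                                     
━━━━━━━━━━━━━━━┓                                     
eOfLife        ┃                                     
───────────────┨                                     
 0             ┃                                     
██·██···█····██┃                                     
············██·┃                                     


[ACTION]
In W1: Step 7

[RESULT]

                                                     
                                                     
                                                     
                                                     
                ┏━━━━━━━━━━━━━━━━━━━━━━━━━━━━━━━━━━┓ 
                ┃ DataTable                        ┃ 
                ┠──────────────────────────────────┨ 
                ┃Name        │Age│Score│ID  │Date  ┃ 
                ┃────────────┼───┼─────┼────┼──────┃ 
                ┃Frank Jones │39 │18.0 │1000│2024-0┃ 
                ┃Grace Davis │33 │31.0 │1001│2024-0┃ 
                ┃Frank Davis │42 │38.8 │1002│2024-0┃ 
                ┃Alice Smith │26 │55.3 │1003│2024-1┃ 
                ┗━━━━━━━━━━━━━━━━━━━━━━━━━━━━━━━━━━┛ 
                                                     
                                                     
                                                     
━━━━━━━━━━━━━━━┓                                     
eOfLife        ┃                                     
───────────────┨                                     
 7             ┃                                     
··██···········┃                                     
··██······██···┃                                     


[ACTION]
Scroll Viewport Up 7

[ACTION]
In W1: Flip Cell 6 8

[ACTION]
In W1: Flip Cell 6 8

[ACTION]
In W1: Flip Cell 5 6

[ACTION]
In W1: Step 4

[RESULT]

                                                     
                                                     
                                                     
                                                     
                ┏━━━━━━━━━━━━━━━━━━━━━━━━━━━━━━━━━━┓ 
                ┃ DataTable                        ┃ 
                ┠──────────────────────────────────┨ 
                ┃Name        │Age│Score│ID  │Date  ┃ 
                ┃────────────┼───┼─────┼────┼──────┃ 
                ┃Frank Jones │39 │18.0 │1000│2024-0┃ 
                ┃Grace Davis │33 │31.0 │1001│2024-0┃ 
                ┃Frank Davis │42 │38.8 │1002│2024-0┃ 
                ┃Alice Smith │26 │55.3 │1003│2024-1┃ 
                ┗━━━━━━━━━━━━━━━━━━━━━━━━━━━━━━━━━━┛ 
                                                     
                                                     
                                                     
━━━━━━━━━━━━━━━┓                                     
eOfLife        ┃                                     
───────────────┨                                     
 11            ┃                                     
······█········┃                                     
█···██··██·██··┃                                     
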